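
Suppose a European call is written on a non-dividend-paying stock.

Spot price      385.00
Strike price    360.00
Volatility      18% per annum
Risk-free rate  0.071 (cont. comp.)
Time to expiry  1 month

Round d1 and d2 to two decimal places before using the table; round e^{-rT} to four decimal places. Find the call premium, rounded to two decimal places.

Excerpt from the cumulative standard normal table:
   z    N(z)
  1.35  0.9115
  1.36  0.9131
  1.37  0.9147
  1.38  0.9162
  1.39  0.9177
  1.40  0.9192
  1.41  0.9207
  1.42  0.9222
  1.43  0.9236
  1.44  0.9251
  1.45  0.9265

σ√T = 0.18·√0.08333 = 0.0520
d₁ = [ln(385/360) + (0.071 + 0.18²/2)·0.08333] / 0.0520 = [0.0671 + 0.0073] / 0.0520 = 1.4319 ≈ 1.43
d₂ = d₁ − σ√T = 1.4319 − 0.0520 = 1.3800 ≈ 1.38
e^(−rT) = e^(−0.071·0.08333) = 0.9941
C = 385·N(1.43) − 360·0.9941·N(1.38) = 385·0.9236 − 360·0.9941·0.9162 = 355.5860 − 327.8860 = 27.7000

27.70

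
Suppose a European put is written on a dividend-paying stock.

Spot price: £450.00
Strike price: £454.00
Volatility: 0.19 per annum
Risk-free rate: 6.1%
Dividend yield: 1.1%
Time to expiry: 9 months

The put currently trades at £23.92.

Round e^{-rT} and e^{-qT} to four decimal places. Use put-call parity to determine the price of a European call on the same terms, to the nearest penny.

£36.52

exp(−qT) = exp(−0.011·0.75) = 0.9918;  exp(−rT) = exp(−0.061·0.75) = 0.9553
Put-call parity: C − P = S·e^(−qT) − K·e^(−rT) = 450·0.9918 − 454·0.9553 = 446.3100 − 433.7062 = 12.6038
C = P + (C − P) = 23.92 + (12.6038) = 36.5238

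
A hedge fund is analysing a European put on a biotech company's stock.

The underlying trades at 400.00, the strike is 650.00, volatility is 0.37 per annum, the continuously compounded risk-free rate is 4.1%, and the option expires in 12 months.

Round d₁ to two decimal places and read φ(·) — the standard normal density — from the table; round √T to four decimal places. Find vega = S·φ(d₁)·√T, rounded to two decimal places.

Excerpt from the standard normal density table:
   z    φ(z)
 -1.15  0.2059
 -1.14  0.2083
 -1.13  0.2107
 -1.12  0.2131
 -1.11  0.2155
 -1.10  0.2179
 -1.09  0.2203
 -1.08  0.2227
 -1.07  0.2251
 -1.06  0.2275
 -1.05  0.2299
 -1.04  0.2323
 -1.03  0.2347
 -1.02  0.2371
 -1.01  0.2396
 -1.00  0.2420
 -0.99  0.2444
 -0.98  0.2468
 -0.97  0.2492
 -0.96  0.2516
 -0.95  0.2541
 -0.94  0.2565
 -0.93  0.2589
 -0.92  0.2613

σ√T = 0.37 × 1.0000 = 0.3700
d₁ = [ln(400/650) + (0.041 + ½·0.37²)·1] / (σ√T) = (-0.4855 + 0.1094) / 0.3700 = -1.0164 → -1.02
√T = √1 = 1.0000
φ(d₁) = φ(-1.02) = 0.2371
vega = S·φ(d₁)·√T = 400·0.2371·1.0000 = 94.8400
(Vega is the same for a European call and put with the same parameters.)

94.84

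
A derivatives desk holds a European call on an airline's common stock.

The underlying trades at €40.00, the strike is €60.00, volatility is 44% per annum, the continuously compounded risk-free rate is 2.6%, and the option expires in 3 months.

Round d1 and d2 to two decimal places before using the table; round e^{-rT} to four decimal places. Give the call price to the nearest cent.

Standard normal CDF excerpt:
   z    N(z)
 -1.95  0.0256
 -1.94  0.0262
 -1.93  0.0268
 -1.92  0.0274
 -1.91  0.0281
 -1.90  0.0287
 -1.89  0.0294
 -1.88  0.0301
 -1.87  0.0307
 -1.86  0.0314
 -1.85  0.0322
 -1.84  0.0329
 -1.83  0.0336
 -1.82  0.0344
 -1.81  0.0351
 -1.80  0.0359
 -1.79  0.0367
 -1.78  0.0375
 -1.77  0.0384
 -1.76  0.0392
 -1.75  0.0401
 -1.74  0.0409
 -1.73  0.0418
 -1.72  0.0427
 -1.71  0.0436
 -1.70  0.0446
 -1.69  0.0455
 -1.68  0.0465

€0.15

σ√T = 0.44·√0.25 = 0.2200
d₁ = [ln(40/60) + (0.026 + 0.44²/2)·0.25] / 0.2200 = [-0.4055 + 0.0307] / 0.2200 = -1.7035 which rounds to -1.70
d₂ = d₁ − σ√T = -1.7035 − 0.2200 = -1.9235 which rounds to -1.92
e^(−rT) = e^(−0.026·0.25) = 0.9935
N(d₁) = N(-1.70) = 0.0446;  N(d₂) = N(-1.92) = 0.0274
C = 40·0.0446 − 60·0.9935·0.0274 = 1.7840 − 1.6333 = 0.1507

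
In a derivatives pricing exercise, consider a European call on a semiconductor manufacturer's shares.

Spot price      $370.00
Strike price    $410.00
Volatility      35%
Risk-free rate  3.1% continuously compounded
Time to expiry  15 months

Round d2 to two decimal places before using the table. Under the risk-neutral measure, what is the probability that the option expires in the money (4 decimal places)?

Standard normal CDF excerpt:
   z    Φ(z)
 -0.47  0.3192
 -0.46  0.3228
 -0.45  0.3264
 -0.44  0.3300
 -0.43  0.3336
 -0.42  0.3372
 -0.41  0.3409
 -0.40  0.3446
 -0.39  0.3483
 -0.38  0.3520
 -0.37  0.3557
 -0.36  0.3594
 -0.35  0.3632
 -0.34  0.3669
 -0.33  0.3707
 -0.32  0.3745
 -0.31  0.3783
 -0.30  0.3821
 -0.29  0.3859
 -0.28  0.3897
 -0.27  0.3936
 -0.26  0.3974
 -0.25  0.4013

0.3594

σ√T = 0.35 × 1.1180 = 0.3913
ln(S/K) + (r + σ²/2)T = ln(370/410) + (0.031 + 0.35²/2)·1.25 = -0.1027 + 0.1153 = 0.0127
d₁ = 0.0127 / 0.3913 = 0.0323 ⇒ 0.03
d₂ = d₁ − σ√T = 0.0323 − 0.3913 = -0.3590 ⇒ -0.36
Risk-neutral Pr[S_T > K] = N(d₂) = N(-0.36) = 0.3594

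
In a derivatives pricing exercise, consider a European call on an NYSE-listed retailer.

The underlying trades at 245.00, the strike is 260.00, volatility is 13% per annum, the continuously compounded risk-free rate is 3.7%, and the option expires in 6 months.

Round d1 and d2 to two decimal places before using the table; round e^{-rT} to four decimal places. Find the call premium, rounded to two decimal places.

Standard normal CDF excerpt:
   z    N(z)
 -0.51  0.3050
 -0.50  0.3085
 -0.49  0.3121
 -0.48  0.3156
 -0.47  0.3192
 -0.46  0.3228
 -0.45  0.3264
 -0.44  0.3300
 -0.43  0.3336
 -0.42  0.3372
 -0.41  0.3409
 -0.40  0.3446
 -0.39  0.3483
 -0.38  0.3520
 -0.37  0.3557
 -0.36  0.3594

4.77

σ√T = 0.13·√0.5 = 0.0919
d₁ = [ln(245/260) + (0.037 + ½·0.13²)·0.5] / (σ√T) = (-0.0594 + 0.0227) / 0.0919 = -0.3992 ≈ -0.40
d₂ = -0.3992 − 0.0919 = -0.4912 ≈ -0.49
exp(−rT) = exp(−0.037·0.5) = 0.9817
N(d₁) = N(-0.40) = 0.3446;  N(d₂) = N(-0.49) = 0.3121
C = 245·0.3446 − 260·0.9817·0.3121 = 84.4270 − 79.6610 = 4.7660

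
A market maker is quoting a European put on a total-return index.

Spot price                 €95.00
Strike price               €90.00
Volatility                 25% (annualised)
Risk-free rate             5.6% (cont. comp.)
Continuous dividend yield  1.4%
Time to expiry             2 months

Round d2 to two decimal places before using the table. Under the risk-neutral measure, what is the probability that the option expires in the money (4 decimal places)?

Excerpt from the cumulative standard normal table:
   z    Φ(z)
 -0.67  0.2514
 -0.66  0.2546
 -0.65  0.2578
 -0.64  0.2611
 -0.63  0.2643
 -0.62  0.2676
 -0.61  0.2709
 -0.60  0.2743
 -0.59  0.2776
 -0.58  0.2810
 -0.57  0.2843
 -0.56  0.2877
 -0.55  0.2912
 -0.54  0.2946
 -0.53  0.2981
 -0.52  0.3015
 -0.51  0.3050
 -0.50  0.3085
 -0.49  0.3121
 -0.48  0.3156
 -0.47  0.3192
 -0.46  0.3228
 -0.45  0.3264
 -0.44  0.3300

σ√T = 0.25·√0.1667 = 0.1021
d₁ = [ln(95/90) + (0.056 − 0.014 + 0.25²/2)·0.1667] / 0.1021 = [0.0541 + 0.0122] / 0.1021 = 0.6494 → 0.65
d₂ = d₁ − σ√T = 0.6494 − 0.1021 = 0.5473 → 0.55
Risk-neutral Pr[S_T < K] = N(−d₂) = N(-0.55) = 0.2912

0.2912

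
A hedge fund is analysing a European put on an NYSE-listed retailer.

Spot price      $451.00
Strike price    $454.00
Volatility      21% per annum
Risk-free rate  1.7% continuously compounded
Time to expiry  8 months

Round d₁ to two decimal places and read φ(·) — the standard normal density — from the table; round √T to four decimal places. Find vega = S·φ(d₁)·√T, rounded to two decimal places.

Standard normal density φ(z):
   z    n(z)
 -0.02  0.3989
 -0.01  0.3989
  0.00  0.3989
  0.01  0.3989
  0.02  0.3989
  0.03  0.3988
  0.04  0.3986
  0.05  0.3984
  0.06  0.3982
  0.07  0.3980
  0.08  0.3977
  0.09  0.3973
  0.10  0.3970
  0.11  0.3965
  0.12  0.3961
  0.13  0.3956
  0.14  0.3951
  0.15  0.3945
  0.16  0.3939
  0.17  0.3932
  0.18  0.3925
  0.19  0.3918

146.01

T = 0.6667;  σ√T = 0.1715
d₁ = [ln(451/454) + (0.017 + 0.21²/2)·0.6667] / 0.1715 = [-0.0066 + 0.0260] / 0.1715 = 0.1132 ≈ 0.11
√T = √0.6667 = 0.8165
φ(d₁) = φ(0.11) = 0.3965
vega = S·φ(d₁)·√T = 451·0.3965·0.8165 = 146.0078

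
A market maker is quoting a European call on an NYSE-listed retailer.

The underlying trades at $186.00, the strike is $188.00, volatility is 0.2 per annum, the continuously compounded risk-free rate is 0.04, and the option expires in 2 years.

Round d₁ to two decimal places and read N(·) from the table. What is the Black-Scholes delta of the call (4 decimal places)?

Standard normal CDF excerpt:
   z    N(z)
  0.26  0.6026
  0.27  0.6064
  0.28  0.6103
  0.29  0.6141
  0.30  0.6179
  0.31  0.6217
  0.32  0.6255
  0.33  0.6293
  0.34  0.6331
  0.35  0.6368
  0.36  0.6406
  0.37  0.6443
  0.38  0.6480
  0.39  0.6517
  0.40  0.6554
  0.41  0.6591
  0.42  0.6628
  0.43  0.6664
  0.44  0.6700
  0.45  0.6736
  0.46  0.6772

σ√T = 0.2·√2 = 0.2828
d₁ = [ln(186/188) + (0.04 + ½·0.2²)·2] / (σ√T) = (-0.0107 + 0.1200) / 0.2828 = 0.3865 → 0.39
N(d₁) = N(0.39) = 0.6517
Δ_call = N(d₁) = 0.6517

0.6517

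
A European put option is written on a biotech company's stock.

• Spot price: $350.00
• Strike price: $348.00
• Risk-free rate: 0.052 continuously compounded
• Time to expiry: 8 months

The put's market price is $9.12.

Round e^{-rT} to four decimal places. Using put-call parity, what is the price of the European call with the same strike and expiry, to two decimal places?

$22.99

e^(−rT) = e^(−0.052·0.6667) = 0.9659
Put-call parity: C − P = S − K·e^(−rT) = 350 − 348·0.9659 = 350 − 336.1332 = 13.8668
C = P + (C − P) = 9.12 + (13.8668) = 22.9868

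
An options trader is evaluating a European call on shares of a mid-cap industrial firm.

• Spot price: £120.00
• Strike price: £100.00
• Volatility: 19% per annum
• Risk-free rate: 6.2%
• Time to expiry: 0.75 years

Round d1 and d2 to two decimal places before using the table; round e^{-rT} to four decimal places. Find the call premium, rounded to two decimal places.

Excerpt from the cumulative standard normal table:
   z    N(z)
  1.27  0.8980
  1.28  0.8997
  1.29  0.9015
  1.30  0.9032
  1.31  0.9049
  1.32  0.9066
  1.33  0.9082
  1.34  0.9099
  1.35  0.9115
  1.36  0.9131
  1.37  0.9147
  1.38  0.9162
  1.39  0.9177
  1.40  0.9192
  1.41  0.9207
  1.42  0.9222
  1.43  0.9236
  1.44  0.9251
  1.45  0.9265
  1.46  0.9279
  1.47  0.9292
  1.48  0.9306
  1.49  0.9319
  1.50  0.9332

£25.12

σ√T = 0.19·√0.75 = 0.1645
d₁ = [ln(120/100) + (0.062 + ½·0.19²)·0.75] / (σ√T) = (0.1823 + 0.0600) / 0.1645 = 1.4729 ⇒ 1.47
d₂ = 1.4729 − 0.1645 = 1.3084 ⇒ 1.31
exp(−rT) = exp(−0.062·0.75) = 0.9546
C = 120·N(1.47) − 100·0.9546·N(1.31) = 120·0.9292 − 100·0.9546·0.9049 = 111.5040 − 86.3818 = 25.1222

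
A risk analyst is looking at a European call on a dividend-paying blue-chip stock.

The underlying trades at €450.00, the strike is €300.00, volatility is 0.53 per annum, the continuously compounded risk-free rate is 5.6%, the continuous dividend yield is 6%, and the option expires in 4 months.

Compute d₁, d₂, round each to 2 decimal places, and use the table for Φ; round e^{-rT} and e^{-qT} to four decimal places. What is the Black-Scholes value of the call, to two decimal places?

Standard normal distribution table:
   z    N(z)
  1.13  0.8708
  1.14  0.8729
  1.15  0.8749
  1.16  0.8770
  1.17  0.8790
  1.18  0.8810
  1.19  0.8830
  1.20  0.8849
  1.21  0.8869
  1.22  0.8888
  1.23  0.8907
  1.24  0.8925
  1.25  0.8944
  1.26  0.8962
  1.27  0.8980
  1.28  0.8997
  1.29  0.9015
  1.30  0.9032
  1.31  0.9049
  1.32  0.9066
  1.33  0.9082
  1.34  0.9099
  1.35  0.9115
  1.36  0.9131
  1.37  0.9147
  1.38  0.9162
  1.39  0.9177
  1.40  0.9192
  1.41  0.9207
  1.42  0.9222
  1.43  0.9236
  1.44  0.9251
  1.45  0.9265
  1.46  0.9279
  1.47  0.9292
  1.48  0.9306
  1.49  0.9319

€151.04

T = 0.3333;  σ√T = 0.3060
ln(S/K) + (r − q + σ²/2)T = ln(450/300) + (0.056 − 0.06 + 0.53²/2)·0.3333 = 0.4055 + 0.0455 = 0.4509
d₁ = 0.4509 / 0.3060 = 1.4737 → 1.47
d₂ = d₁ − σ√T = 1.4737 − 0.3060 = 1.1677 → 1.17
e^(−qT) = e^(−0.06·0.3333) = 0.9802;  e^(−rT) = e^(−0.056·0.3333) = 0.9815
N(d₁) = N(1.47) = 0.9292;  N(d₂) = N(1.17) = 0.8790
C = 450·0.9802·0.9292 − 300·0.9815·0.8790 = 409.8608 − 258.8216 = 151.0393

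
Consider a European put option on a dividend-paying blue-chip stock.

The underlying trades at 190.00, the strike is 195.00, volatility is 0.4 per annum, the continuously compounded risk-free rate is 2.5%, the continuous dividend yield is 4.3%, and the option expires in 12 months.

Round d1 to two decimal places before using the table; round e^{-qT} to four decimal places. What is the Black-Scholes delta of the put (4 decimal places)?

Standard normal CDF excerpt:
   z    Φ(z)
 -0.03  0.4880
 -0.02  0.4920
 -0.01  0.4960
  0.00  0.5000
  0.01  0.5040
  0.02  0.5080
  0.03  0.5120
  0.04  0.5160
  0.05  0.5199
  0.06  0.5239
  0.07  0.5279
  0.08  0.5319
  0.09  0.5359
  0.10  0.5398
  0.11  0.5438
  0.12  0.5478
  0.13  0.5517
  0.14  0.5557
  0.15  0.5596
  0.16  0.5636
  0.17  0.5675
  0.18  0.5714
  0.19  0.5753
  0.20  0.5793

-0.4446

σ√T = 0.4 × 1.0000 = 0.4000
d₁ = [ln(190/195) + (0.025 − 0.043 + 0.4²/2)·1] / 0.4000 = [-0.0260 + 0.0620] / 0.4000 = 0.0901 → 0.09
N(d₁) = N(0.09) = 0.5359
Δ_put = exp(−qT)·(N(d₁) − 1) = 0.9579·(0.5359 − 1) = -0.4446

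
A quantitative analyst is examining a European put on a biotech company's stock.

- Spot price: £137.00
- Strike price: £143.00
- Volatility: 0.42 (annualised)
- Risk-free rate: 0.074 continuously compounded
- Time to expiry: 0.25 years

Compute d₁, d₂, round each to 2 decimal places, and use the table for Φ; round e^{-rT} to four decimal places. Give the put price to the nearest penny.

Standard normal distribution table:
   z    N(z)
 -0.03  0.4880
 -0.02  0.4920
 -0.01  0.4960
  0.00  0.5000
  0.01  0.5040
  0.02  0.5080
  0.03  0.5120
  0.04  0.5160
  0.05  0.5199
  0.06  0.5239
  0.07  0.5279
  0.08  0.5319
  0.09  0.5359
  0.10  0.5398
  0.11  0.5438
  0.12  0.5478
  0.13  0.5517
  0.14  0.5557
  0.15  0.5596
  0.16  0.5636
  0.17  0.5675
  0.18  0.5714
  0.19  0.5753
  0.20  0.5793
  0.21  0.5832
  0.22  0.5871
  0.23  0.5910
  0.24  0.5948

σ√T = 0.42 × 0.5000 = 0.2100
d₁ = [ln(137/143) + (0.074 + ½·0.42²)·0.25] / (σ√T) = (-0.0429 + 0.0405) / 0.2100 = -0.0110 ⇒ -0.01
d₂ = -0.0110 − 0.2100 = -0.2210 ⇒ -0.22
exp(−rT) = exp(−0.074·0.25) = 0.9817
P = 143·0.9817·N(0.22) − 137·N(0.01) = 143·0.9817·0.5871 − 137·0.5040 = 82.4189 − 69.0480 = 13.3709

£13.37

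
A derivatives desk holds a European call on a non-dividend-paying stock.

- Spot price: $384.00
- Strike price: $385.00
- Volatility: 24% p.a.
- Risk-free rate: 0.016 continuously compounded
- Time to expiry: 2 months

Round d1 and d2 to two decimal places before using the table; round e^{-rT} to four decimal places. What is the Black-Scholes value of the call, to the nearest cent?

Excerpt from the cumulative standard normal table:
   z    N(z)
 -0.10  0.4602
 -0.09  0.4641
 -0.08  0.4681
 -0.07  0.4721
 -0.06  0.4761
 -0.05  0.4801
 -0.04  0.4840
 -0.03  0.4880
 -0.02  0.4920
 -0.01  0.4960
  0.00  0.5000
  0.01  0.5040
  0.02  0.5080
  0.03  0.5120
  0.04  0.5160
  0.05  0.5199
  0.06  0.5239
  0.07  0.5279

σ√T = 0.24 × 0.4082 = 0.0980
d₁ = [ln(384/385) + (0.016 + 0.24²/2)·0.1667] / 0.0980 = [-0.0026 + 0.0075] / 0.0980 = 0.0497 ⇒ 0.05
d₂ = d₁ − σ√T = 0.0497 − 0.0980 = -0.0483 ⇒ -0.05
e^(−rT) = e^(−0.016·0.1667) = 0.9973
C = 384·N(0.05) − 385·0.9973·N(-0.05) = 384·0.5199 − 385·0.9973·0.4801 = 199.6416 − 184.3394 = 15.3022

$15.30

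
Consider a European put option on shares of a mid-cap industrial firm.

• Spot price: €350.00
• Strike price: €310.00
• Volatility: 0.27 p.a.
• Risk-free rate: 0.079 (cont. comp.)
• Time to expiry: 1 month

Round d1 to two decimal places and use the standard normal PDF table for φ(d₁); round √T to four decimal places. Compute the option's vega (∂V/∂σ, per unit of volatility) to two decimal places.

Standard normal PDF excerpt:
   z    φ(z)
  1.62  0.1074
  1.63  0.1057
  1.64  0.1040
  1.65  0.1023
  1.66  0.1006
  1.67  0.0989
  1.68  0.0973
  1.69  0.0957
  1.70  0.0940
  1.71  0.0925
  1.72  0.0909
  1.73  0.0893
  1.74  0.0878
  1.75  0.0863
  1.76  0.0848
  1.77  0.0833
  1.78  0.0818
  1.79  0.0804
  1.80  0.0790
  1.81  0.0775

σ√T = 0.27 × 0.2887 = 0.0779
d₁ = [ln(350/310) + (0.079 + 0.27²/2)·0.08333] / 0.0779 = [0.1214 + 0.0096] / 0.0779 = 1.6805 ⇒ 1.68
√T = √0.08333 = 0.2887
φ(d₁) = φ(1.68) = 0.0973
vega = S·φ(d₁)·√T = 350·0.0973·0.2887 = 9.8317

9.83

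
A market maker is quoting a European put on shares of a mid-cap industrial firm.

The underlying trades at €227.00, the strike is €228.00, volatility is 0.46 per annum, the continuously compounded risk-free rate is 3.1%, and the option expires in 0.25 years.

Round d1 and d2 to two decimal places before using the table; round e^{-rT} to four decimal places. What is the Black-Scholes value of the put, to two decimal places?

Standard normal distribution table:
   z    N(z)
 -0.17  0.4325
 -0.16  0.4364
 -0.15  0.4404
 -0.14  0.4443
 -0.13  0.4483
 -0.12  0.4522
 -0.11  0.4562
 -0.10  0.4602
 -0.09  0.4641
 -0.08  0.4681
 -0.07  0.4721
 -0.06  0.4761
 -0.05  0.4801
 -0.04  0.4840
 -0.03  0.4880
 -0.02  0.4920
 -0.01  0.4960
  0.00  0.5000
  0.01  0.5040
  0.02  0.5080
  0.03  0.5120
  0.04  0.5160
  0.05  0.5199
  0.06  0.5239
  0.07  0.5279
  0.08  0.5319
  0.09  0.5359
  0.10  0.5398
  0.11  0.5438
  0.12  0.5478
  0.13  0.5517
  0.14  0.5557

€20.36

σ√T = 0.46·√0.25 = 0.2300
ln(S/K) + (r + σ²/2)T = ln(227/228) + (0.031 + 0.46²/2)·0.25 = -0.0044 + 0.0342 = 0.0298
d₁ = 0.0298 / 0.2300 = 0.1296 ⇒ 0.13
d₂ = d₁ − σ√T = 0.1296 − 0.2300 = -0.1004 ⇒ -0.10
e^(−rT) = e^(−0.031·0.25) = 0.9923
N(−d₂) = N(0.10) = 0.5398;  N(−d₁) = N(-0.13) = 0.4483
P = 228·0.9923·0.5398 − 227·0.4483 = 122.1267 − 101.7641 = 20.3626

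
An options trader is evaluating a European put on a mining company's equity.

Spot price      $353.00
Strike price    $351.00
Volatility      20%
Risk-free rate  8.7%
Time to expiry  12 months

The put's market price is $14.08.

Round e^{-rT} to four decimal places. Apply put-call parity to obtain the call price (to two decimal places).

$45.32

exp(−rT) = exp(−0.087·1) = 0.9167
Put-call parity: C − P = S − K·e^(−rT) = 353 − 351·0.9167 = 353 − 321.7617 = 31.2383
C = P + (C − P) = 14.08 + (31.2383) = 45.3183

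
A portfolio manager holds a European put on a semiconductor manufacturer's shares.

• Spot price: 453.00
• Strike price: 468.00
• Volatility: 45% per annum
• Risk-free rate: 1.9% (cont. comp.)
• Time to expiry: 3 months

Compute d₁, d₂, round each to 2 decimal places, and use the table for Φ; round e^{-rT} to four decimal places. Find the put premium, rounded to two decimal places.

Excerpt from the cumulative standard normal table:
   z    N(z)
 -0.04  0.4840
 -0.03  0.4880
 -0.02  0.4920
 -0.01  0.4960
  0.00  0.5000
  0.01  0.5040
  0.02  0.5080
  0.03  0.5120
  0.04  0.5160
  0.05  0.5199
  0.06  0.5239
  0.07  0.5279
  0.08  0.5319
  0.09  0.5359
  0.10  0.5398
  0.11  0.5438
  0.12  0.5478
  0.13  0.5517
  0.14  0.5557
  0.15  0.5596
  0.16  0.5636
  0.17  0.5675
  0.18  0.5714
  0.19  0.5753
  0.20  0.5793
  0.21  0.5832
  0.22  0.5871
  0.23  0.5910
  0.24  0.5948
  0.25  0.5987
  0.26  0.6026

T = 0.25;  σ√T = 0.2250
d₁ = [ln(453/468) + (0.019 + 0.45²/2)·0.25] / 0.2250 = [-0.0326 + 0.0301] / 0.2250 = -0.0112 ≈ -0.01
d₂ = d₁ − σ√T = -0.0112 − 0.2250 = -0.2362 ≈ -0.24
exp(−rT) = exp(−0.019·0.25) = 0.9953
N(−d₂) = N(0.24) = 0.5948;  N(−d₁) = N(0.01) = 0.5040
P = 468·0.9953·0.5948 − 453·0.5040 = 277.0581 − 228.3120 = 48.7461

48.75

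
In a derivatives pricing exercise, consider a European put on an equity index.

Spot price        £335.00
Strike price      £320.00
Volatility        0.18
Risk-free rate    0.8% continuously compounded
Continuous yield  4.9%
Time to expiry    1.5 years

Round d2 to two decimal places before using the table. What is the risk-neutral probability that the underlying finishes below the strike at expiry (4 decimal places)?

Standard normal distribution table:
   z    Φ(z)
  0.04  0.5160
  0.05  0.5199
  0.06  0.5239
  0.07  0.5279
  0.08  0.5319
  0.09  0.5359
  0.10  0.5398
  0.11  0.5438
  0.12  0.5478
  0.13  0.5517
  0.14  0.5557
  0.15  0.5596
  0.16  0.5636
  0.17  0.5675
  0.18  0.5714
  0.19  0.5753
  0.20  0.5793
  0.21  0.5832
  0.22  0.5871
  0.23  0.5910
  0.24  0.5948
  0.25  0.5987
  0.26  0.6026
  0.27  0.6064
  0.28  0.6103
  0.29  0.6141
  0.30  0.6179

0.5714

T = 1.5;  σ√T = 0.2205
d₁ = [ln(335/320) + (0.008 − 0.049 + 0.18²/2)·1.5] / 0.2205 = [0.0458 − 0.0372] / 0.2205 = 0.0391 ⇒ 0.04
d₂ = d₁ − σ√T = 0.0391 − 0.2205 = -0.1814 ⇒ -0.18
Risk-neutral Pr[S_T < K] = N(−d₂) = N(0.18) = 0.5714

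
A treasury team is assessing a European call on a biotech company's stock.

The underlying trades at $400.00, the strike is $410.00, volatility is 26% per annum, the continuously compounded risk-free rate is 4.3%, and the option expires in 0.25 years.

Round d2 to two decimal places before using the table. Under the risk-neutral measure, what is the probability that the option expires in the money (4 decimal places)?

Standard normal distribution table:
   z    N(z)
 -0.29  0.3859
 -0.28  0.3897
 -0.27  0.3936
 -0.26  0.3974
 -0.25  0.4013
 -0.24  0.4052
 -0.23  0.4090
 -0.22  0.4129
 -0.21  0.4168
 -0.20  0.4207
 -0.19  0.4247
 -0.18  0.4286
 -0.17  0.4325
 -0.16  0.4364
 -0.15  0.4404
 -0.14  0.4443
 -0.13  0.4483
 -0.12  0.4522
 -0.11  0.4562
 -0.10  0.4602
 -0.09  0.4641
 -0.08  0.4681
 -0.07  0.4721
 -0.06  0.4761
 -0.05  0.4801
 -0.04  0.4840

0.4325

σ√T = 0.26·√0.25 = 0.1300
d₁ = [ln(400/410) + (0.043 + 0.26²/2)·0.25] / 0.1300 = [-0.0247 + 0.0192] / 0.1300 = -0.0423 which rounds to -0.04
d₂ = d₁ − σ√T = -0.0423 − 0.1300 = -0.1723 which rounds to -0.17
Risk-neutral Pr[S_T > K] = N(d₂) = N(-0.17) = 0.4325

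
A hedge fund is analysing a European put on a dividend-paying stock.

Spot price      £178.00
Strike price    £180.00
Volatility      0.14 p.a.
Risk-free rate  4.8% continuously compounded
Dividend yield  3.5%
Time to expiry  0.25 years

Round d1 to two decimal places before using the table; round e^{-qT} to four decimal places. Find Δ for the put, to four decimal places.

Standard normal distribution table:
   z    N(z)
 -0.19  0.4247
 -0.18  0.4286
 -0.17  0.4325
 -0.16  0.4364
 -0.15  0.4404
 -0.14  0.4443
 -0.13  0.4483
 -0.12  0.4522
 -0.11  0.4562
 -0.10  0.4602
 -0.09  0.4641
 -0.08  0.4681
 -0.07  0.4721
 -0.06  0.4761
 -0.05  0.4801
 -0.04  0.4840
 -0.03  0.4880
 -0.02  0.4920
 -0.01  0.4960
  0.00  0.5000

T = 0.25;  σ√T = 0.0700
d₁ = [ln(178/180) + (0.048 − 0.035 + ½·0.14²)·0.25] / (σ√T) = (-0.0112 + 0.0057) / 0.0700 = -0.0782 ≈ -0.08
N(d₁) = N(-0.08) = 0.4681
Δ_put = exp(−qT)·(N(d₁) − 1) = 0.9913·(0.4681 − 1) = -0.5273

-0.5273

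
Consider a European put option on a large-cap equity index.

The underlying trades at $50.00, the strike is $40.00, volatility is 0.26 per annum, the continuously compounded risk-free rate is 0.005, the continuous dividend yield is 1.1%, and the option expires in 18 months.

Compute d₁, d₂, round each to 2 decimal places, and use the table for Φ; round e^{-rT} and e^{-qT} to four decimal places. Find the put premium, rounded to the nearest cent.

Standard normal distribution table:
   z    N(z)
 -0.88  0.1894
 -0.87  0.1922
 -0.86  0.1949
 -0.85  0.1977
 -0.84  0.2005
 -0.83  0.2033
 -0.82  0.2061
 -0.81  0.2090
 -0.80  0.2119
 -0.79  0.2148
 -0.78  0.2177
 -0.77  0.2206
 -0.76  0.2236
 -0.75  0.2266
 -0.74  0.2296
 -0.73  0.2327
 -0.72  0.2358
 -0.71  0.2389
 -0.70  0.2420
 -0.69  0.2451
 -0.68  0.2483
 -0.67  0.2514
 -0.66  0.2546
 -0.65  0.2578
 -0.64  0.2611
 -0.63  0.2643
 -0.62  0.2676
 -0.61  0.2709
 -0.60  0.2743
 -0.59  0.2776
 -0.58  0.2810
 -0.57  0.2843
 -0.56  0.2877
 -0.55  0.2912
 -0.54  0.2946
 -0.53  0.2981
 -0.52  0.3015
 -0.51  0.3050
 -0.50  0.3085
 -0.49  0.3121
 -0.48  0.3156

$2.11

T = 1.5;  σ√T = 0.3184
d₁ = [ln(50/40) + (0.005 − 0.011 + ½·0.26²)·1.5] / (σ√T) = (0.2231 + 0.0417) / 0.3184 = 0.8317 ⇒ 0.83
d₂ = 0.8317 − 0.3184 = 0.5133 ⇒ 0.51
e^(−qT) = e^(−0.011·1.5) = 0.9836;  e^(−rT) = e^(−0.005·1.5) = 0.9925
N(−d₂) = N(-0.51) = 0.3050;  N(−d₁) = N(-0.83) = 0.2033
P = 40·0.9925·0.3050 − 50·0.9836·0.2033 = 12.1085 − 9.9983 = 2.1102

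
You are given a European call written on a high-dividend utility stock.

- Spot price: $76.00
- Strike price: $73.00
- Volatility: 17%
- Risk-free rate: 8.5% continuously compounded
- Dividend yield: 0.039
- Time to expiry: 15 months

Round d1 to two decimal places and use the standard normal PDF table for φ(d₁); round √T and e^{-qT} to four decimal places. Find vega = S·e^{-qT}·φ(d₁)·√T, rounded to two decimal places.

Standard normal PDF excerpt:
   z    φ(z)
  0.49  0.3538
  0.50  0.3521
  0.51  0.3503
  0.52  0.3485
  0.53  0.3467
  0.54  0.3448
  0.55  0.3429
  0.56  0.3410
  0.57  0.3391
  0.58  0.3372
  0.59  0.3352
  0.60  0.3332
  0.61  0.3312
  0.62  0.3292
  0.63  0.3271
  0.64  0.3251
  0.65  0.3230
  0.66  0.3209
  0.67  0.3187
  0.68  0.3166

26.80

σ√T = 0.17·√1.25 = 0.1901
d₁ = [ln(76/73) + (0.085 − 0.039 + 0.17²/2)·1.25] / 0.1901 = [0.0403 + 0.0756] / 0.1901 = 0.6095 ≈ 0.61
√T = √1.25 = 1.1180
φ(d₁) = φ(0.61) = 0.3312
exp(−qT) = exp(−0.039·1.25) = 0.9524
vega = S·exp(−qT)·φ(d₁)·√T = 76·0.9524·0.3312·1.1180 = 26.8019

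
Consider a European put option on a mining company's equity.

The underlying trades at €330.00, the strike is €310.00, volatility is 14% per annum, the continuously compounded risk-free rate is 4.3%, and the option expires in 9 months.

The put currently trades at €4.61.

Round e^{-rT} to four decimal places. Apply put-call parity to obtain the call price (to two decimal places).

exp(−rT) = exp(−0.043·0.75) = 0.9683
Put-call parity: C − P = S − K·e^(−rT) = 330 − 310·0.9683 = 330 − 300.1730 = 29.8270
C = P + (C − P) = 4.61 + (29.8270) = 34.4370

€34.44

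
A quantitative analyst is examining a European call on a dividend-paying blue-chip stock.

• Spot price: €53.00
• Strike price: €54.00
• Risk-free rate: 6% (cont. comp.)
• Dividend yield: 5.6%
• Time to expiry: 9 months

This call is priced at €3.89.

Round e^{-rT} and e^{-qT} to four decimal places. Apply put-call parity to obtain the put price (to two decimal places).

€4.69

e^(−qT) = e^(−0.056·0.75) = 0.9589;  e^(−rT) = e^(−0.06·0.75) = 0.9560
Put-call parity: C − P = S·e^(−qT) − K·e^(−rT) = 53·0.9589 − 54·0.9560 = 50.8217 − 51.6240 = -0.8023
P = C − (C − P) = 3.89 − (-0.8023) = 4.6923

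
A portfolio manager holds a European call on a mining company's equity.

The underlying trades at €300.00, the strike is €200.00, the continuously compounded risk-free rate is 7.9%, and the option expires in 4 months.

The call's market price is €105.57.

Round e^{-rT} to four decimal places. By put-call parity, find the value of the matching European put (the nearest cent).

exp(−rT) = exp(−0.079·0.3333) = 0.9740
Put-call parity: C − P = S − K·e^(−rT) = 300 − 200·0.9740 = 300 − 194.8000 = 105.2000
P = C − (C − P) = 105.57 − (105.2000) = 0.3700

€0.37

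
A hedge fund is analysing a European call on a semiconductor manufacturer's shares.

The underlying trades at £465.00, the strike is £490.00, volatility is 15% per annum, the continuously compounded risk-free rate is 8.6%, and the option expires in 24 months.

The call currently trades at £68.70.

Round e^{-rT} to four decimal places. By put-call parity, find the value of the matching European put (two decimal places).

£16.28

e^(−rT) = e^(−0.086·2) = 0.8420
Put-call parity: C − P = S − K·e^(−rT) = 465 − 490·0.8420 = 465 − 412.5800 = 52.4200
P = C − (C − P) = 68.70 − (52.4200) = 16.2800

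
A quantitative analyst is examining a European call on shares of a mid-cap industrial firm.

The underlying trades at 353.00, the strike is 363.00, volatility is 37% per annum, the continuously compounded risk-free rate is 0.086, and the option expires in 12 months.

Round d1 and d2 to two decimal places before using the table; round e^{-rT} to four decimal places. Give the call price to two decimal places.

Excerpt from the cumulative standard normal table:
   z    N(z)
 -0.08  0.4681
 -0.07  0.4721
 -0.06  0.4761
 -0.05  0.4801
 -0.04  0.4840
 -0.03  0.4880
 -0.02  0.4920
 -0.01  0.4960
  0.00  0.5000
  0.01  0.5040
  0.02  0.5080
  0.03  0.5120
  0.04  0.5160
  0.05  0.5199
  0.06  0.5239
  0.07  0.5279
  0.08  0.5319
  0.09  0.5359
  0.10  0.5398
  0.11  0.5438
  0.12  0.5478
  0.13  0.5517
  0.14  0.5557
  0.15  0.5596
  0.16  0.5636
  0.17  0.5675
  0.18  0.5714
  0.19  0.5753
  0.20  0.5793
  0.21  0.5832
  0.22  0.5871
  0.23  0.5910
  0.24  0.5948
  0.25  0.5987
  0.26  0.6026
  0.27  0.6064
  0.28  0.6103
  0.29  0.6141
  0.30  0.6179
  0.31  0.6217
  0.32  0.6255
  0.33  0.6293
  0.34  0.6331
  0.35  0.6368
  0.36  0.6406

60.94

σ√T = 0.37·√1 = 0.3700
d₁ = [ln(353/363) + (0.086 + ½·0.37²)·1] / (σ√T) = (-0.0279 + 0.1544) / 0.3700 = 0.3419 → 0.34
d₂ = 0.3419 − 0.3700 = -0.0281 → -0.03
e^(−rT) = e^(−0.086·1) = 0.9176
N(d₁) = N(0.34) = 0.6331;  N(d₂) = N(-0.03) = 0.4880
C = 353·0.6331 − 363·0.9176·0.4880 = 223.4843 − 162.5473 = 60.9370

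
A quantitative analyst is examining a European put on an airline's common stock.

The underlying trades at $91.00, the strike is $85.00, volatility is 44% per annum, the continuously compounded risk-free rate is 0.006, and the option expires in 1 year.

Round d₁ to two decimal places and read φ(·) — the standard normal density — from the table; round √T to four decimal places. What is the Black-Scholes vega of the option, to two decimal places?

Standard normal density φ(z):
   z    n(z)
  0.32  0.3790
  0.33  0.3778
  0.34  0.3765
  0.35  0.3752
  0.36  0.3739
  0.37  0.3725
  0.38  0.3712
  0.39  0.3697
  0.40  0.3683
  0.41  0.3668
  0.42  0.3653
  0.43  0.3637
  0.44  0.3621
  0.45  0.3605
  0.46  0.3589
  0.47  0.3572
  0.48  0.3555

T = 1;  σ√T = 0.4400
d₁ = [ln(91/85) + (0.006 + 0.44²/2)·1] / 0.4400 = [0.0682 + 0.1028] / 0.4400 = 0.3887 ≈ 0.39
√T = √1 = 1.0000
φ(d₁) = φ(0.39) = 0.3697
vega = S·φ(d₁)·√T = 91·0.3697·1.0000 = 33.6427
(Vega is the same for a European call and put with the same parameters.)

33.64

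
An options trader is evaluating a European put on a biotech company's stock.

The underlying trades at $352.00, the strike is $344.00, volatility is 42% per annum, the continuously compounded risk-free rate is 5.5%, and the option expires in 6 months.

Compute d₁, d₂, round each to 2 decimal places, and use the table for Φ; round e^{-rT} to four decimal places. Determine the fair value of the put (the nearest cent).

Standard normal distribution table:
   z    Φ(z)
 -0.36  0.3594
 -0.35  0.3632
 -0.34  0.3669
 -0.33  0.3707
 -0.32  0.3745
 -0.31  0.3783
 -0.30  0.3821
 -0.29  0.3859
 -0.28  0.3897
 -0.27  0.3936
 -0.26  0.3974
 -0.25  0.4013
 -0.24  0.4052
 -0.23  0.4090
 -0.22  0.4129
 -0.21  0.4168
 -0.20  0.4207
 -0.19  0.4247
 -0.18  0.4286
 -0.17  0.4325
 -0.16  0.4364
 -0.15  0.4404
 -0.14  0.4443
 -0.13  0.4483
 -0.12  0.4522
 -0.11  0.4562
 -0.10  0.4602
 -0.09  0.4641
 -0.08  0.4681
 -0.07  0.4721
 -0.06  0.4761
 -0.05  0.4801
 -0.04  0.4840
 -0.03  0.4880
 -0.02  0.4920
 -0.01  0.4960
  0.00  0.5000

σ√T = 0.42 × 0.7071 = 0.2970
d₁ = [ln(352/344) + (0.055 + 0.42²/2)·0.5] / 0.2970 = [0.0230 + 0.0716] / 0.2970 = 0.3185 ≈ 0.32
d₂ = d₁ − σ√T = 0.3185 − 0.2970 = 0.0215 ≈ 0.02
exp(−rT) = exp(−0.055·0.5) = 0.9729
P = 344·0.9729·N(-0.02) − 352·N(-0.32) = 344·0.9729·0.4920 − 352·0.3745 = 164.6614 − 131.8240 = 32.8374

$32.84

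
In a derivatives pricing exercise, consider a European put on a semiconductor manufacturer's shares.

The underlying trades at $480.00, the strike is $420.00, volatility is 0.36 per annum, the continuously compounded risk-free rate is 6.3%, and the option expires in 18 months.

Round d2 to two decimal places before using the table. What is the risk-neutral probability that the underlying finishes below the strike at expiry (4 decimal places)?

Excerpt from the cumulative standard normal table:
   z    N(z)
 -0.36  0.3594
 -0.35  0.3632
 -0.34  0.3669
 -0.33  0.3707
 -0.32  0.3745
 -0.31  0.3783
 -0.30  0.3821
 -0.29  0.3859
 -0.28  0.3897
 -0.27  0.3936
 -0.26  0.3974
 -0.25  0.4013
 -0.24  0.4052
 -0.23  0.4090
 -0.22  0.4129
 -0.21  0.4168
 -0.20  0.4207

0.3821

σ√T = 0.36 × 1.2247 = 0.4409
d₁ = [ln(480/420) + (0.063 + 0.36²/2)·1.5] / 0.4409 = [0.1335 + 0.1917] / 0.4409 = 0.7376 ⇒ 0.74
d₂ = d₁ − σ√T = 0.7376 − 0.4409 = 0.2967 ⇒ 0.30
Pr(exercise) under Q = N(−d₂) = N(-0.30) = 0.3821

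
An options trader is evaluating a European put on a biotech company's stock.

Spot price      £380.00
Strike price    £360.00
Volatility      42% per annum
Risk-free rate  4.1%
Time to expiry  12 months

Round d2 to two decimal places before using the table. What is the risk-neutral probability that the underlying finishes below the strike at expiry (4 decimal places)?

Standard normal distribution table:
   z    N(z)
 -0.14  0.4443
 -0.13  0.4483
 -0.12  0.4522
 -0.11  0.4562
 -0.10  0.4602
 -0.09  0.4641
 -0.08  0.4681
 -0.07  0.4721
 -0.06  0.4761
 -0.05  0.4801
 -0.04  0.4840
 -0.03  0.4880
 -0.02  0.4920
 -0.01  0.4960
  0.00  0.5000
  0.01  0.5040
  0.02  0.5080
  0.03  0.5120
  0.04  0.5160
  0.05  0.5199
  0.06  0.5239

T = 1;  σ√T = 0.4200
ln(S/K) + (r + σ²/2)T = ln(380/360) + (0.041 + 0.42²/2)·1 = 0.0541 + 0.1292 = 0.1833
d₁ = 0.1833 / 0.4200 = 0.4364 which rounds to 0.44
d₂ = d₁ − σ√T = 0.4364 − 0.4200 = 0.0164 which rounds to 0.02
Pr(exercise) under Q = N(−d₂) = N(-0.02) = 0.4920

0.4920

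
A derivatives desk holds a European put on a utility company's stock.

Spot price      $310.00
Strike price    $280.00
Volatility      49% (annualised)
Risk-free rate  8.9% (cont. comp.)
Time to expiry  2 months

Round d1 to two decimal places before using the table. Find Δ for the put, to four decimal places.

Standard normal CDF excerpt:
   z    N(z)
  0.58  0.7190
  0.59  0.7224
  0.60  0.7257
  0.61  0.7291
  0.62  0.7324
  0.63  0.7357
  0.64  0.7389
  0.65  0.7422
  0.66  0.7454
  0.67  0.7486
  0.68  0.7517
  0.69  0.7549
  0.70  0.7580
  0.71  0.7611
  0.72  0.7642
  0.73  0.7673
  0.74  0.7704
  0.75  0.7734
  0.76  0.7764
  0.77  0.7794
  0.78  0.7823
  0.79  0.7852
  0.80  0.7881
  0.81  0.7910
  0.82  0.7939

σ√T = 0.49 × 0.4082 = 0.2000
ln(S/K) + (r + σ²/2)T = ln(310/280) + (0.089 + 0.49²/2)·0.1667 = 0.1018 + 0.0348 = 0.1366
d₁ = 0.1366 / 0.2000 = 0.6830 → 0.68
N(d₁) = N(0.68) = 0.7517
Δ_put = N(d₁) − 1 = 0.7517 − 1 = -0.2483

-0.2483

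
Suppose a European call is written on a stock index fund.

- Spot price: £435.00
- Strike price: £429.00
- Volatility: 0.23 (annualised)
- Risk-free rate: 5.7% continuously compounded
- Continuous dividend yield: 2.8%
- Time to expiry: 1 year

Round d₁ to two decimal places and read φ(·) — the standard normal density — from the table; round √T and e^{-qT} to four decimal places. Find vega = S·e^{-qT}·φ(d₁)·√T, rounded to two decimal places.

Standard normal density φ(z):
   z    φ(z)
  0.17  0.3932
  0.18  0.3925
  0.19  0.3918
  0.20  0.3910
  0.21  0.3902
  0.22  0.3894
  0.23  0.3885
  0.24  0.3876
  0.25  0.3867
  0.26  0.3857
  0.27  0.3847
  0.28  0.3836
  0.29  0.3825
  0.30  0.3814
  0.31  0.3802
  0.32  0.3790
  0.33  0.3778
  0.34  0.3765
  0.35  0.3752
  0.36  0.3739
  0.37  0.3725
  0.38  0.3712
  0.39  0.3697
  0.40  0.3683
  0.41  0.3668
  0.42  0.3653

σ√T = 0.23·√1 = 0.2300
d₁ = [ln(435/429) + (0.057 − 0.028 + 0.23²/2)·1] / 0.2300 = [0.0139 + 0.0554] / 0.2300 = 0.3015 → 0.30
√T = √1 = 1.0000
φ(d₁) = φ(0.30) = 0.3814
e^(−qT) = e^(−0.028·1) = 0.9724
vega = S·e^(−qT)·φ(d₁)·√T = 435·0.9724·0.3814·1.0000 = 161.3299

161.33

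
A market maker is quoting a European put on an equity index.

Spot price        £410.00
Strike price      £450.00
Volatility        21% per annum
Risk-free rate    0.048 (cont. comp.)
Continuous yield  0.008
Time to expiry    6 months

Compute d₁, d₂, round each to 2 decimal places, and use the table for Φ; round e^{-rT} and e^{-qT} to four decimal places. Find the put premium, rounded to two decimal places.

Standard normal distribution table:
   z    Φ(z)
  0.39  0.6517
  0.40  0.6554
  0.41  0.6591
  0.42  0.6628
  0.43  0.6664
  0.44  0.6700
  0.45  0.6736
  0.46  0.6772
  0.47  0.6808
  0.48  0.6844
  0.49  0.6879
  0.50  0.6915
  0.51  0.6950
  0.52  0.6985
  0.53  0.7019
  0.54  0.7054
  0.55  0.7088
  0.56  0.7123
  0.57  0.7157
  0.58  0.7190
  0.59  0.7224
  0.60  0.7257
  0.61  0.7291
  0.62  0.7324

£43.77

T = 0.5;  σ√T = 0.1485
d₁ = [ln(410/450) + (0.048 − 0.008 + ½·0.21²)·0.5] / (σ√T) = (-0.0931 + 0.0310) / 0.1485 = -0.4180 ⇒ -0.42
d₂ = -0.4180 − 0.1485 = -0.5665 ⇒ -0.57
exp(−qT) = exp(−0.008·0.5) = 0.9960;  exp(−rT) = exp(−0.048·0.5) = 0.9763
N(−d₂) = N(0.57) = 0.7157;  N(−d₁) = N(0.42) = 0.6628
P = 450·0.9763·0.7157 − 410·0.9960·0.6628 = 314.4321 − 270.6610 = 43.7711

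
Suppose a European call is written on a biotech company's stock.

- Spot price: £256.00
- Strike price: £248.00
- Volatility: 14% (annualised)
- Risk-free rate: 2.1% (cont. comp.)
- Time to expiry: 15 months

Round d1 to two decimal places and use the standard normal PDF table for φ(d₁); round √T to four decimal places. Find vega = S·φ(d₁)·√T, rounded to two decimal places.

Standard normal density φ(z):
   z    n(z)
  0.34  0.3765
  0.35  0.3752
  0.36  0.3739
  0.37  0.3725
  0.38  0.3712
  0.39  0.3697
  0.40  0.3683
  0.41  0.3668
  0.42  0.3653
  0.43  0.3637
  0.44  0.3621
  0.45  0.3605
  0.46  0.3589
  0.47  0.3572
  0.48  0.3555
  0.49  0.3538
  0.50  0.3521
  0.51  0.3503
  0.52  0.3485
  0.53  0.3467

103.18

σ√T = 0.14 × 1.1180 = 0.1565
ln(S/K) + (r + σ²/2)T = ln(256/248) + (0.021 + 0.14²/2)·1.25 = 0.0317 + 0.0385 = 0.0702
d₁ = 0.0702 / 0.1565 = 0.4488 ≈ 0.45
√T = √1.25 = 1.1180
φ(d₁) = φ(0.45) = 0.3605
vega = S·φ(d₁)·√T = 256·0.3605·1.1180 = 103.1780
(Call and put vega coincide under Black-Scholes.)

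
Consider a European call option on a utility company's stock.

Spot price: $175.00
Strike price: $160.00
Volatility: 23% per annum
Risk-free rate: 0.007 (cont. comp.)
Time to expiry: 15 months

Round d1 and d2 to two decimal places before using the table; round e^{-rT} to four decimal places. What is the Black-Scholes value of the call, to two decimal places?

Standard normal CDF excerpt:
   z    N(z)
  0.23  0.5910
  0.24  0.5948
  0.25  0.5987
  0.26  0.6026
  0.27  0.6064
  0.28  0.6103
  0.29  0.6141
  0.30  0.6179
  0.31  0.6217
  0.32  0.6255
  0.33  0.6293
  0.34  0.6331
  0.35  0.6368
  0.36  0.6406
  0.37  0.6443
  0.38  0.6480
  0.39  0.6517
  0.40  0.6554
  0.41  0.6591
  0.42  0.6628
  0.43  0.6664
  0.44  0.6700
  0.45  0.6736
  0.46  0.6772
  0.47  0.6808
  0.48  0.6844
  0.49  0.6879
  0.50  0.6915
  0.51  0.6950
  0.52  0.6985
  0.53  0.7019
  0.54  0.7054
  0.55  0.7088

$26.67

σ√T = 0.23 × 1.1180 = 0.2571
d₁ = [ln(175/160) + (0.007 + ½·0.23²)·1.25] / (σ√T) = (0.0896 + 0.0418) / 0.2571 = 0.5111 → 0.51
d₂ = 0.5111 − 0.2571 = 0.2539 → 0.25
e^(−rT) = e^(−0.007·1.25) = 0.9913
N(d₁) = N(0.51) = 0.6950;  N(d₂) = N(0.25) = 0.5987
C = 175·0.6950 − 160·0.9913·0.5987 = 121.6250 − 94.9586 = 26.6664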